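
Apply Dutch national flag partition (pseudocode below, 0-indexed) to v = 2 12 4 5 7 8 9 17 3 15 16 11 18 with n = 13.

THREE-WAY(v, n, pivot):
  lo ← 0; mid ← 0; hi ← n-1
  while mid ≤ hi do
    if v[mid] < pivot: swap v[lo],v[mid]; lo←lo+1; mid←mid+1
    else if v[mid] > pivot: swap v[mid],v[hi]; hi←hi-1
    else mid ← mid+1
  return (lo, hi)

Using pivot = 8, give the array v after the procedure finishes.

2 3 4 5 7 8 17 9 15 16 11 18 12

lo=0 mid=0 hi=12
2<8: swap(0,0), lo=1 mid=1 ⇒ 2 12 4 5 7 8 9 17 3 15 16 11 18
12>8: swap(1,12), hi=11 ⇒ 2 18 4 5 7 8 9 17 3 15 16 11 12
18>8: swap(1,11), hi=10 ⇒ 2 11 4 5 7 8 9 17 3 15 16 18 12
11>8: swap(1,10), hi=9 ⇒ 2 16 4 5 7 8 9 17 3 15 11 18 12
16>8: swap(1,9), hi=8 ⇒ 2 15 4 5 7 8 9 17 3 16 11 18 12
15>8: swap(1,8), hi=7 ⇒ 2 3 4 5 7 8 9 17 15 16 11 18 12
3<8: swap(1,1), lo=2 mid=2 ⇒ 2 3 4 5 7 8 9 17 15 16 11 18 12
4<8: swap(2,2), lo=3 mid=3 ⇒ 2 3 4 5 7 8 9 17 15 16 11 18 12
5<8: swap(3,3), lo=4 mid=4 ⇒ 2 3 4 5 7 8 9 17 15 16 11 18 12
7<8: swap(4,4), lo=5 mid=5 ⇒ 2 3 4 5 7 8 9 17 15 16 11 18 12
8=8: mid=6
9>8: swap(6,7), hi=6 ⇒ 2 3 4 5 7 8 17 9 15 16 11 18 12
17>8: swap(6,6), hi=5 ⇒ 2 3 4 5 7 8 17 9 15 16 11 18 12
done. lo=5 hi=5; v=2 3 4 5 7 8 17 9 15 16 11 18 12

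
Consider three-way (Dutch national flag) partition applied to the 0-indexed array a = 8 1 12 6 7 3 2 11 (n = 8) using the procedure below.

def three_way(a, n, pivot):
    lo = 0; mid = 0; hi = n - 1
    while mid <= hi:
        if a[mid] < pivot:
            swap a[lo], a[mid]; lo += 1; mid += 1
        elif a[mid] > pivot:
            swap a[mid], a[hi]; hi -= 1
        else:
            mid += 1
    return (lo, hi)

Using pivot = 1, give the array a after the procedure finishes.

1 12 6 7 3 2 11 8

lo=0 mid=0 hi=7
8>1: swap(0,7), hi=6 ⇒ 11 1 12 6 7 3 2 8
11>1: swap(0,6), hi=5 ⇒ 2 1 12 6 7 3 11 8
2>1: swap(0,5), hi=4 ⇒ 3 1 12 6 7 2 11 8
3>1: swap(0,4), hi=3 ⇒ 7 1 12 6 3 2 11 8
7>1: swap(0,3), hi=2 ⇒ 6 1 12 7 3 2 11 8
6>1: swap(0,2), hi=1 ⇒ 12 1 6 7 3 2 11 8
12>1: swap(0,1), hi=0 ⇒ 1 12 6 7 3 2 11 8
1=1: mid=1
done. lo=0 hi=0; a=1 12 6 7 3 2 11 8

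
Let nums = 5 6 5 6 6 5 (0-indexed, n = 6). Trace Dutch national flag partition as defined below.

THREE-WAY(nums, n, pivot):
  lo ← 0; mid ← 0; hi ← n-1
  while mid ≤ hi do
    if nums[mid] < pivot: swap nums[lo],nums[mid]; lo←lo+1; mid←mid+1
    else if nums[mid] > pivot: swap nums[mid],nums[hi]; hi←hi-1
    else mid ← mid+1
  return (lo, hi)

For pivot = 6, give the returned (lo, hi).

pivot = 6; lo=0, mid=0, hi=5
nums[mid]=5<6: swap nums[0],nums[0]; lo=1,mid=1 → 5 6 5 6 6 5
nums[mid]=6=6: mid=2
nums[mid]=5<6: swap nums[1],nums[2]; lo=2,mid=3 → 5 5 6 6 6 5
nums[mid]=6=6: mid=4
nums[mid]=6=6: mid=5
nums[mid]=5<6: swap nums[2],nums[5]; lo=3,mid=6 → 5 5 5 6 6 6
end: lo=3, hi=5; nums = 5 5 5 6 6 6

(3, 5)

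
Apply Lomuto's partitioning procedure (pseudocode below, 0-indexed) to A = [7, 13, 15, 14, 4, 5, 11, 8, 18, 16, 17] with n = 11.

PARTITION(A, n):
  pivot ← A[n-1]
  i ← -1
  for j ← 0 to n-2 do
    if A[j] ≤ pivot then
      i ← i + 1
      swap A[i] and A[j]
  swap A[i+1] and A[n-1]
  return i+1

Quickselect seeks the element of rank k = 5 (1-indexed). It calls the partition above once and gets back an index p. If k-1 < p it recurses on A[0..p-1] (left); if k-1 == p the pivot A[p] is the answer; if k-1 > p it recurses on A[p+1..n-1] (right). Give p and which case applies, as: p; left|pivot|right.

pivot=17, i=-1
j=0: 7≤17, i=0, swap(0,0) ⇒ [7, 13, 15, 14, 4, 5, 11, 8, 18, 16, 17]
j=1: 13≤17, i=1, swap(1,1) ⇒ [7, 13, 15, 14, 4, 5, 11, 8, 18, 16, 17]
j=2: 15≤17, i=2, swap(2,2) ⇒ [7, 13, 15, 14, 4, 5, 11, 8, 18, 16, 17]
j=3: 14≤17, i=3, swap(3,3) ⇒ [7, 13, 15, 14, 4, 5, 11, 8, 18, 16, 17]
j=4: 4≤17, i=4, swap(4,4) ⇒ [7, 13, 15, 14, 4, 5, 11, 8, 18, 16, 17]
j=5: 5≤17, i=5, swap(5,5) ⇒ [7, 13, 15, 14, 4, 5, 11, 8, 18, 16, 17]
j=6: 11≤17, i=6, swap(6,6) ⇒ [7, 13, 15, 14, 4, 5, 11, 8, 18, 16, 17]
j=7: 8≤17, i=7, swap(7,7) ⇒ [7, 13, 15, 14, 4, 5, 11, 8, 18, 16, 17]
j=8: 18>17, skip
j=9: 16≤17, i=8, swap(8,9) ⇒ [7, 13, 15, 14, 4, 5, 11, 8, 16, 18, 17]
swap(9,10) ⇒ [7, 13, 15, 14, 4, 5, 11, 8, 16, 17, 18]; return 9
p = 9; k-1 = 4 < 9 ⇒ left

9; left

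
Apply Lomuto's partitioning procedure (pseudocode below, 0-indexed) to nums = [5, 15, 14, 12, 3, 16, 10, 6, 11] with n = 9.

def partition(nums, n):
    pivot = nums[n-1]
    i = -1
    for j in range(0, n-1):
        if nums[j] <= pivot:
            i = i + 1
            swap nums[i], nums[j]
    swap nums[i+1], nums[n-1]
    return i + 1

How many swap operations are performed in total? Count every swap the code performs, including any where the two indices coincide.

pivot = nums[8] = 11; i = -1
j=0: nums[0]=5 ≤ 11 → i=0, swap nums[0],nums[0] (no change) → [5, 15, 14, 12, 3, 16, 10, 6, 11]
j=1: nums[1]=15 > 11 → no swap
j=2: nums[2]=14 > 11 → no swap
j=3: nums[3]=12 > 11 → no swap
j=4: nums[4]=3 ≤ 11 → i=1, swap nums[1],nums[4] → [5, 3, 14, 12, 15, 16, 10, 6, 11]
j=5: nums[5]=16 > 11 → no swap
j=6: nums[6]=10 ≤ 11 → i=2, swap nums[2],nums[6] → [5, 3, 10, 12, 15, 16, 14, 6, 11]
j=7: nums[7]=6 ≤ 11 → i=3, swap nums[3],nums[7] → [5, 3, 10, 6, 15, 16, 14, 12, 11]
final swap nums[4],nums[8] → [5, 3, 10, 6, 11, 16, 14, 12, 15]; return 4

5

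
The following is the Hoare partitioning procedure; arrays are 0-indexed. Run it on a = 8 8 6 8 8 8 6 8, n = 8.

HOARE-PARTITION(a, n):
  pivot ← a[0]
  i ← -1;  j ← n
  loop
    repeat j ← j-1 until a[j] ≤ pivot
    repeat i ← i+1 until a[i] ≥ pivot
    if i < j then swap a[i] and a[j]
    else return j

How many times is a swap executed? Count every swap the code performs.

pivot = a[0] = 8; i = -1, j = 8
j→7 (a[7]=8≤8), i→0 (a[0]=8≥8); i<j, swap → 8 8 6 8 8 8 6 8
j→6 (a[6]=6≤8), i→1 (a[1]=8≥8); i<j, swap → 8 6 6 8 8 8 8 8
j→5 (a[5]=8≤8), i→3 (a[3]=8≥8); i<j, swap → 8 6 6 8 8 8 8 8
j→4, i→4; i≥j, return j=4. a = 8 6 6 8 8 8 8 8

3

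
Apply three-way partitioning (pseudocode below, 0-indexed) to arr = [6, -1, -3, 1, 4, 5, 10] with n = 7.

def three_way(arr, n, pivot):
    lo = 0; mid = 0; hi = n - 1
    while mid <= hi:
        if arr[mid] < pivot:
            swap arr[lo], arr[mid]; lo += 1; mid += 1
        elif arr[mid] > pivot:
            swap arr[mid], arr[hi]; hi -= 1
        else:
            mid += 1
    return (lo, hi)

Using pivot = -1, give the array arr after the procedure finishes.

pivot = -1; lo=0, mid=0, hi=6
arr[mid]=6>-1: swap arr[0],arr[6]; hi=5 → [10, -1, -3, 1, 4, 5, 6]
arr[mid]=10>-1: swap arr[0],arr[5]; hi=4 → [5, -1, -3, 1, 4, 10, 6]
arr[mid]=5>-1: swap arr[0],arr[4]; hi=3 → [4, -1, -3, 1, 5, 10, 6]
arr[mid]=4>-1: swap arr[0],arr[3]; hi=2 → [1, -1, -3, 4, 5, 10, 6]
arr[mid]=1>-1: swap arr[0],arr[2]; hi=1 → [-3, -1, 1, 4, 5, 10, 6]
arr[mid]=-3<-1: swap arr[0],arr[0]; lo=1,mid=1 → [-3, -1, 1, 4, 5, 10, 6]
arr[mid]=-1=-1: mid=2
end: lo=1, hi=1; arr = [-3, -1, 1, 4, 5, 10, 6]

[-3, -1, 1, 4, 5, 10, 6]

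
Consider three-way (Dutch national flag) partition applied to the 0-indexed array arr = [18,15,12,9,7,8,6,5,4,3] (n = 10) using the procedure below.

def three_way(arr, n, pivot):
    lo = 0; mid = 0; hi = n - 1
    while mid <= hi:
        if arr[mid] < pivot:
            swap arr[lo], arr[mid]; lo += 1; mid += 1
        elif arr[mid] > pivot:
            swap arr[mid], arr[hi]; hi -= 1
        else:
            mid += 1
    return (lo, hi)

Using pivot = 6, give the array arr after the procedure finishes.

lo=0 mid=0 hi=9
18>6: swap(0,9), hi=8 ⇒ [3,15,12,9,7,8,6,5,4,18]
3<6: swap(0,0), lo=1 mid=1 ⇒ [3,15,12,9,7,8,6,5,4,18]
15>6: swap(1,8), hi=7 ⇒ [3,4,12,9,7,8,6,5,15,18]
4<6: swap(1,1), lo=2 mid=2 ⇒ [3,4,12,9,7,8,6,5,15,18]
12>6: swap(2,7), hi=6 ⇒ [3,4,5,9,7,8,6,12,15,18]
5<6: swap(2,2), lo=3 mid=3 ⇒ [3,4,5,9,7,8,6,12,15,18]
9>6: swap(3,6), hi=5 ⇒ [3,4,5,6,7,8,9,12,15,18]
6=6: mid=4
7>6: swap(4,5), hi=4 ⇒ [3,4,5,6,8,7,9,12,15,18]
8>6: swap(4,4), hi=3 ⇒ [3,4,5,6,8,7,9,12,15,18]
done. lo=3 hi=3; arr=[3,4,5,6,8,7,9,12,15,18]

[3,4,5,6,8,7,9,12,15,18]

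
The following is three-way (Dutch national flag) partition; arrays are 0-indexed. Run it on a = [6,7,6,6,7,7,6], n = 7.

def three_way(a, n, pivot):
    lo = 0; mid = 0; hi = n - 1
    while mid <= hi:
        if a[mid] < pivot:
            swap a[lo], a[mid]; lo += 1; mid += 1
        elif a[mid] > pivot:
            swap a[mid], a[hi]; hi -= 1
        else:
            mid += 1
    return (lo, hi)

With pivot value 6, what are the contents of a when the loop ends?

pivot = 6; lo=0, mid=0, hi=6
a[mid]=6=6: mid=1
a[mid]=7>6: swap a[1],a[6]; hi=5 → [6,6,6,6,7,7,7]
a[mid]=6=6: mid=2
a[mid]=6=6: mid=3
a[mid]=6=6: mid=4
a[mid]=7>6: swap a[4],a[5]; hi=4 → [6,6,6,6,7,7,7]
a[mid]=7>6: swap a[4],a[4]; hi=3 → [6,6,6,6,7,7,7]
end: lo=0, hi=3; a = [6,6,6,6,7,7,7]

[6,6,6,6,7,7,7]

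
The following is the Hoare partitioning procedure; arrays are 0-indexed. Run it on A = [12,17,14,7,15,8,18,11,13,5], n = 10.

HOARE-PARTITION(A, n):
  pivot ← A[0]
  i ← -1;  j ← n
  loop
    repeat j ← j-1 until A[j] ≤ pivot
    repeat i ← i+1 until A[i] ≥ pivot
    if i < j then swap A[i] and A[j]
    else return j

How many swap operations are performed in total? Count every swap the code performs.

pivot = A[0] = 12; i = -1, j = 10
j→9 (A[9]=5≤12), i→0 (A[0]=12≥12); i<j, swap → [5,17,14,7,15,8,18,11,13,12]
j→7 (A[7]=11≤12), i→1 (A[1]=17≥12); i<j, swap → [5,11,14,7,15,8,18,17,13,12]
j→5 (A[5]=8≤12), i→2 (A[2]=14≥12); i<j, swap → [5,11,8,7,15,14,18,17,13,12]
j→3, i→4; i≥j, return j=3. A = [5,11,8,7,15,14,18,17,13,12]

3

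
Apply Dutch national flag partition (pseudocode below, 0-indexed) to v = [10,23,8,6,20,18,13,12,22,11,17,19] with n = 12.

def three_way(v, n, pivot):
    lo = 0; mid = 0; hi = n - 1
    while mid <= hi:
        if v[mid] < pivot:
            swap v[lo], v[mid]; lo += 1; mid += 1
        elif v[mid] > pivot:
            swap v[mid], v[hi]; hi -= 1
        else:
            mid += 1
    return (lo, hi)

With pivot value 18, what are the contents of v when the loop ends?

pivot = 18; lo=0, mid=0, hi=11
v[mid]=10<18: swap v[0],v[0]; lo=1,mid=1 → [10,23,8,6,20,18,13,12,22,11,17,19]
v[mid]=23>18: swap v[1],v[11]; hi=10 → [10,19,8,6,20,18,13,12,22,11,17,23]
v[mid]=19>18: swap v[1],v[10]; hi=9 → [10,17,8,6,20,18,13,12,22,11,19,23]
v[mid]=17<18: swap v[1],v[1]; lo=2,mid=2 → [10,17,8,6,20,18,13,12,22,11,19,23]
v[mid]=8<18: swap v[2],v[2]; lo=3,mid=3 → [10,17,8,6,20,18,13,12,22,11,19,23]
v[mid]=6<18: swap v[3],v[3]; lo=4,mid=4 → [10,17,8,6,20,18,13,12,22,11,19,23]
v[mid]=20>18: swap v[4],v[9]; hi=8 → [10,17,8,6,11,18,13,12,22,20,19,23]
v[mid]=11<18: swap v[4],v[4]; lo=5,mid=5 → [10,17,8,6,11,18,13,12,22,20,19,23]
v[mid]=18=18: mid=6
v[mid]=13<18: swap v[5],v[6]; lo=6,mid=7 → [10,17,8,6,11,13,18,12,22,20,19,23]
v[mid]=12<18: swap v[6],v[7]; lo=7,mid=8 → [10,17,8,6,11,13,12,18,22,20,19,23]
v[mid]=22>18: swap v[8],v[8]; hi=7 → [10,17,8,6,11,13,12,18,22,20,19,23]
end: lo=7, hi=7; v = [10,17,8,6,11,13,12,18,22,20,19,23]

[10,17,8,6,11,13,12,18,22,20,19,23]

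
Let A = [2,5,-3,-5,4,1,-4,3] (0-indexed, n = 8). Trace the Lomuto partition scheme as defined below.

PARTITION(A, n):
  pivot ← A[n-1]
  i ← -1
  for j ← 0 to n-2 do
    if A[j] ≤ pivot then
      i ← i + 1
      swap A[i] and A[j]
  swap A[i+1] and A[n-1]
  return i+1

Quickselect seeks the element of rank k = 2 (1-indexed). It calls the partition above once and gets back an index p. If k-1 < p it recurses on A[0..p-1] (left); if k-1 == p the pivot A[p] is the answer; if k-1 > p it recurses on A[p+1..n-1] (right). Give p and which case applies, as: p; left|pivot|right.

5; left

pivot = A[7] = 3; i = -1
j=0: A[0]=2 ≤ 3 → i=0, swap A[0],A[0] (no change) → [2,5,-3,-5,4,1,-4,3]
j=1: A[1]=5 > 3 → no swap
j=2: A[2]=-3 ≤ 3 → i=1, swap A[1],A[2] → [2,-3,5,-5,4,1,-4,3]
j=3: A[3]=-5 ≤ 3 → i=2, swap A[2],A[3] → [2,-3,-5,5,4,1,-4,3]
j=4: A[4]=4 > 3 → no swap
j=5: A[5]=1 ≤ 3 → i=3, swap A[3],A[5] → [2,-3,-5,1,4,5,-4,3]
j=6: A[6]=-4 ≤ 3 → i=4, swap A[4],A[6] → [2,-3,-5,1,-4,5,4,3]
final swap A[5],A[7] → [2,-3,-5,1,-4,3,4,5]; return 5
p = 5; k-1 = 1 < 5 ⇒ left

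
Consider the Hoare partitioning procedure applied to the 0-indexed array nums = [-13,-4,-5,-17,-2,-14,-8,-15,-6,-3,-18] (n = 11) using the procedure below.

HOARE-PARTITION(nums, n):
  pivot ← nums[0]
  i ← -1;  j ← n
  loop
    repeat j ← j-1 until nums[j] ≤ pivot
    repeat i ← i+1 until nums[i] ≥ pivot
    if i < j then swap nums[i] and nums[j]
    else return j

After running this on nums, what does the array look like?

[-18,-15,-14,-17,-2,-5,-8,-4,-6,-3,-13]

pivot = nums[0] = -13; i = -1, j = 11
j→10 (nums[10]=-18≤-13), i→0 (nums[0]=-13≥-13); i<j, swap → [-18,-4,-5,-17,-2,-14,-8,-15,-6,-3,-13]
j→7 (nums[7]=-15≤-13), i→1 (nums[1]=-4≥-13); i<j, swap → [-18,-15,-5,-17,-2,-14,-8,-4,-6,-3,-13]
j→5 (nums[5]=-14≤-13), i→2 (nums[2]=-5≥-13); i<j, swap → [-18,-15,-14,-17,-2,-5,-8,-4,-6,-3,-13]
j→3, i→4; i≥j, return j=3. nums = [-18,-15,-14,-17,-2,-5,-8,-4,-6,-3,-13]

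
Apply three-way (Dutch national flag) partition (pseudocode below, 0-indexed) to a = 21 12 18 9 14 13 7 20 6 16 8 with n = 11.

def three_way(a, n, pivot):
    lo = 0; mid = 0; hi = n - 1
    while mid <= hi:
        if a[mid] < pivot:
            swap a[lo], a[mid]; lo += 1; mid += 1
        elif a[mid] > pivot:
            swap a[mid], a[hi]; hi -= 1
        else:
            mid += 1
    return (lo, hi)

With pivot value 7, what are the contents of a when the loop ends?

6 7 9 14 13 18 20 12 16 8 21

pivot = 7; lo=0, mid=0, hi=10
a[mid]=21>7: swap a[0],a[10]; hi=9 → 8 12 18 9 14 13 7 20 6 16 21
a[mid]=8>7: swap a[0],a[9]; hi=8 → 16 12 18 9 14 13 7 20 6 8 21
a[mid]=16>7: swap a[0],a[8]; hi=7 → 6 12 18 9 14 13 7 20 16 8 21
a[mid]=6<7: swap a[0],a[0]; lo=1,mid=1 → 6 12 18 9 14 13 7 20 16 8 21
a[mid]=12>7: swap a[1],a[7]; hi=6 → 6 20 18 9 14 13 7 12 16 8 21
a[mid]=20>7: swap a[1],a[6]; hi=5 → 6 7 18 9 14 13 20 12 16 8 21
a[mid]=7=7: mid=2
a[mid]=18>7: swap a[2],a[5]; hi=4 → 6 7 13 9 14 18 20 12 16 8 21
a[mid]=13>7: swap a[2],a[4]; hi=3 → 6 7 14 9 13 18 20 12 16 8 21
a[mid]=14>7: swap a[2],a[3]; hi=2 → 6 7 9 14 13 18 20 12 16 8 21
a[mid]=9>7: swap a[2],a[2]; hi=1 → 6 7 9 14 13 18 20 12 16 8 21
end: lo=1, hi=1; a = 6 7 9 14 13 18 20 12 16 8 21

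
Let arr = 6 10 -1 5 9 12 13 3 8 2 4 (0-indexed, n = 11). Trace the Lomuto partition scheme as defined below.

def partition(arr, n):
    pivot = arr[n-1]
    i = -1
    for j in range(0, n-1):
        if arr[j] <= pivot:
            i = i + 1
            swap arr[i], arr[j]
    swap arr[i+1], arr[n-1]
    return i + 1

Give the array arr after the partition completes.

pivot = arr[10] = 4; i = -1
j=0: arr[0]=6 > 4 → no swap
j=1: arr[1]=10 > 4 → no swap
j=2: arr[2]=-1 ≤ 4 → i=0, swap arr[0],arr[2] → -1 10 6 5 9 12 13 3 8 2 4
j=3: arr[3]=5 > 4 → no swap
j=4: arr[4]=9 > 4 → no swap
j=5: arr[5]=12 > 4 → no swap
j=6: arr[6]=13 > 4 → no swap
j=7: arr[7]=3 ≤ 4 → i=1, swap arr[1],arr[7] → -1 3 6 5 9 12 13 10 8 2 4
j=8: arr[8]=8 > 4 → no swap
j=9: arr[9]=2 ≤ 4 → i=2, swap arr[2],arr[9] → -1 3 2 5 9 12 13 10 8 6 4
final swap arr[3],arr[10] → -1 3 2 4 9 12 13 10 8 6 5; return 3

-1 3 2 4 9 12 13 10 8 6 5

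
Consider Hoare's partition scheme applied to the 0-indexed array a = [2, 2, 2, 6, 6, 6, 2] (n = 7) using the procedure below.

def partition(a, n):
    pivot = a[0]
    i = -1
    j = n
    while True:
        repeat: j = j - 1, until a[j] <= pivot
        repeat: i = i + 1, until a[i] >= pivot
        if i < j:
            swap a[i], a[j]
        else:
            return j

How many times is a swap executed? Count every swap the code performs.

2

pivot=2
j stops at 6 (2), i stops at 0 (2); swap ⇒ [2, 2, 2, 6, 6, 6, 2]
j stops at 2 (2), i stops at 1 (2); swap ⇒ [2, 2, 2, 6, 6, 6, 2]
j stops at 1, i stops at 2; i≥j ⇒ return 1. a=[2, 2, 2, 6, 6, 6, 2]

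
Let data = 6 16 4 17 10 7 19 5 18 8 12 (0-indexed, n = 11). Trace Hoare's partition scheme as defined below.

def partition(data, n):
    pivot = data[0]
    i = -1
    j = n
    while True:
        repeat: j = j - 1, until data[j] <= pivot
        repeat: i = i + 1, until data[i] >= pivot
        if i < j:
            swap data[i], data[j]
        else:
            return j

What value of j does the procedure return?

pivot=6
j stops at 7 (5), i stops at 0 (6); swap ⇒ 5 16 4 17 10 7 19 6 18 8 12
j stops at 2 (4), i stops at 1 (16); swap ⇒ 5 4 16 17 10 7 19 6 18 8 12
j stops at 1, i stops at 2; i≥j ⇒ return 1. data=5 4 16 17 10 7 19 6 18 8 12

1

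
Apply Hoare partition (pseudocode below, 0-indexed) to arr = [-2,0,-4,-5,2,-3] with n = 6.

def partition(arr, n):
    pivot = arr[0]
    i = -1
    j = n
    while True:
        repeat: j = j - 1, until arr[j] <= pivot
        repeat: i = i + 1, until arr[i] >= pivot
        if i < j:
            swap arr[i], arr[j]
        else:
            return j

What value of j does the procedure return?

2

pivot=-2
j stops at 5 (-3), i stops at 0 (-2); swap ⇒ [-3,0,-4,-5,2,-2]
j stops at 3 (-5), i stops at 1 (0); swap ⇒ [-3,-5,-4,0,2,-2]
j stops at 2, i stops at 3; i≥j ⇒ return 2. arr=[-3,-5,-4,0,2,-2]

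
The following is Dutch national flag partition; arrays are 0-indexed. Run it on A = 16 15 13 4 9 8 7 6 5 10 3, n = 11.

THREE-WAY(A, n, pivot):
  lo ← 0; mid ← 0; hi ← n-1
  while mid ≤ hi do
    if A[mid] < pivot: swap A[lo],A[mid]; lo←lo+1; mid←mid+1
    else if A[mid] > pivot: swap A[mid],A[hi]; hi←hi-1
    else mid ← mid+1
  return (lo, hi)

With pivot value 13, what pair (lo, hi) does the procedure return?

lo=0 mid=0 hi=10
16>13: swap(0,10), hi=9 ⇒ 3 15 13 4 9 8 7 6 5 10 16
3<13: swap(0,0), lo=1 mid=1 ⇒ 3 15 13 4 9 8 7 6 5 10 16
15>13: swap(1,9), hi=8 ⇒ 3 10 13 4 9 8 7 6 5 15 16
10<13: swap(1,1), lo=2 mid=2 ⇒ 3 10 13 4 9 8 7 6 5 15 16
13=13: mid=3
4<13: swap(2,3), lo=3 mid=4 ⇒ 3 10 4 13 9 8 7 6 5 15 16
9<13: swap(3,4), lo=4 mid=5 ⇒ 3 10 4 9 13 8 7 6 5 15 16
8<13: swap(4,5), lo=5 mid=6 ⇒ 3 10 4 9 8 13 7 6 5 15 16
7<13: swap(5,6), lo=6 mid=7 ⇒ 3 10 4 9 8 7 13 6 5 15 16
6<13: swap(6,7), lo=7 mid=8 ⇒ 3 10 4 9 8 7 6 13 5 15 16
5<13: swap(7,8), lo=8 mid=9 ⇒ 3 10 4 9 8 7 6 5 13 15 16
done. lo=8 hi=8; A=3 10 4 9 8 7 6 5 13 15 16

(8, 8)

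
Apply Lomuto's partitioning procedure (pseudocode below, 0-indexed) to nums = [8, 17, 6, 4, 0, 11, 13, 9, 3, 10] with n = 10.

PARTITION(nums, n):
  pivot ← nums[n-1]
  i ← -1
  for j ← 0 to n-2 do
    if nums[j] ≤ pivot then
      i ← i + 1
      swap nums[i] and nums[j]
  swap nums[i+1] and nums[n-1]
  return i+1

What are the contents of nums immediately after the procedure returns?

pivot=10, i=-1
j=0: 8≤10, i=0, swap(0,0) ⇒ [8, 17, 6, 4, 0, 11, 13, 9, 3, 10]
j=1: 17>10, skip
j=2: 6≤10, i=1, swap(1,2) ⇒ [8, 6, 17, 4, 0, 11, 13, 9, 3, 10]
j=3: 4≤10, i=2, swap(2,3) ⇒ [8, 6, 4, 17, 0, 11, 13, 9, 3, 10]
j=4: 0≤10, i=3, swap(3,4) ⇒ [8, 6, 4, 0, 17, 11, 13, 9, 3, 10]
j=5: 11>10, skip
j=6: 13>10, skip
j=7: 9≤10, i=4, swap(4,7) ⇒ [8, 6, 4, 0, 9, 11, 13, 17, 3, 10]
j=8: 3≤10, i=5, swap(5,8) ⇒ [8, 6, 4, 0, 9, 3, 13, 17, 11, 10]
swap(6,9) ⇒ [8, 6, 4, 0, 9, 3, 10, 17, 11, 13]; return 6

[8, 6, 4, 0, 9, 3, 10, 17, 11, 13]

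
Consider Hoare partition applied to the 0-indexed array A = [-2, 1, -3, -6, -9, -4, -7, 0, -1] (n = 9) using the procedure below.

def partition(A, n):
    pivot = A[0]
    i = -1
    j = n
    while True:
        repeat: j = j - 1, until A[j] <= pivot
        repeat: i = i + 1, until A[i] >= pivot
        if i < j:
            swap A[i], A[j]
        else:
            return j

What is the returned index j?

4

pivot = A[0] = -2; i = -1, j = 9
j→6 (A[6]=-7≤-2), i→0 (A[0]=-2≥-2); i<j, swap → [-7, 1, -3, -6, -9, -4, -2, 0, -1]
j→5 (A[5]=-4≤-2), i→1 (A[1]=1≥-2); i<j, swap → [-7, -4, -3, -6, -9, 1, -2, 0, -1]
j→4, i→5; i≥j, return j=4. A = [-7, -4, -3, -6, -9, 1, -2, 0, -1]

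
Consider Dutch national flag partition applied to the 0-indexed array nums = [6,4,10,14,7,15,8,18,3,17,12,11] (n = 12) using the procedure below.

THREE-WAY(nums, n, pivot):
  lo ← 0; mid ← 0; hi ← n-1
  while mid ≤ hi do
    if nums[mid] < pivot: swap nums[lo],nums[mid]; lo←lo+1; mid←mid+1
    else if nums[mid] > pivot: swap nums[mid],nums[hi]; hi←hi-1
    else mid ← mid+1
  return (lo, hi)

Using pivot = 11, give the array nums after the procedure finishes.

lo=0 mid=0 hi=11
6<11: swap(0,0), lo=1 mid=1 ⇒ [6,4,10,14,7,15,8,18,3,17,12,11]
4<11: swap(1,1), lo=2 mid=2 ⇒ [6,4,10,14,7,15,8,18,3,17,12,11]
10<11: swap(2,2), lo=3 mid=3 ⇒ [6,4,10,14,7,15,8,18,3,17,12,11]
14>11: swap(3,11), hi=10 ⇒ [6,4,10,11,7,15,8,18,3,17,12,14]
11=11: mid=4
7<11: swap(3,4), lo=4 mid=5 ⇒ [6,4,10,7,11,15,8,18,3,17,12,14]
15>11: swap(5,10), hi=9 ⇒ [6,4,10,7,11,12,8,18,3,17,15,14]
12>11: swap(5,9), hi=8 ⇒ [6,4,10,7,11,17,8,18,3,12,15,14]
17>11: swap(5,8), hi=7 ⇒ [6,4,10,7,11,3,8,18,17,12,15,14]
3<11: swap(4,5), lo=5 mid=6 ⇒ [6,4,10,7,3,11,8,18,17,12,15,14]
8<11: swap(5,6), lo=6 mid=7 ⇒ [6,4,10,7,3,8,11,18,17,12,15,14]
18>11: swap(7,7), hi=6 ⇒ [6,4,10,7,3,8,11,18,17,12,15,14]
done. lo=6 hi=6; nums=[6,4,10,7,3,8,11,18,17,12,15,14]

[6,4,10,7,3,8,11,18,17,12,15,14]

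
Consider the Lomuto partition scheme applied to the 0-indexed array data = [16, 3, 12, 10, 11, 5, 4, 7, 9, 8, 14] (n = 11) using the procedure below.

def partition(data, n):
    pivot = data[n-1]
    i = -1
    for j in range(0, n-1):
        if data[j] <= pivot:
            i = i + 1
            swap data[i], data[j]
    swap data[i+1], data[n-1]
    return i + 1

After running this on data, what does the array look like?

pivot = data[10] = 14; i = -1
j=0: data[0]=16 > 14 → no swap
j=1: data[1]=3 ≤ 14 → i=0, swap data[0],data[1] → [3, 16, 12, 10, 11, 5, 4, 7, 9, 8, 14]
j=2: data[2]=12 ≤ 14 → i=1, swap data[1],data[2] → [3, 12, 16, 10, 11, 5, 4, 7, 9, 8, 14]
j=3: data[3]=10 ≤ 14 → i=2, swap data[2],data[3] → [3, 12, 10, 16, 11, 5, 4, 7, 9, 8, 14]
j=4: data[4]=11 ≤ 14 → i=3, swap data[3],data[4] → [3, 12, 10, 11, 16, 5, 4, 7, 9, 8, 14]
j=5: data[5]=5 ≤ 14 → i=4, swap data[4],data[5] → [3, 12, 10, 11, 5, 16, 4, 7, 9, 8, 14]
j=6: data[6]=4 ≤ 14 → i=5, swap data[5],data[6] → [3, 12, 10, 11, 5, 4, 16, 7, 9, 8, 14]
j=7: data[7]=7 ≤ 14 → i=6, swap data[6],data[7] → [3, 12, 10, 11, 5, 4, 7, 16, 9, 8, 14]
j=8: data[8]=9 ≤ 14 → i=7, swap data[7],data[8] → [3, 12, 10, 11, 5, 4, 7, 9, 16, 8, 14]
j=9: data[9]=8 ≤ 14 → i=8, swap data[8],data[9] → [3, 12, 10, 11, 5, 4, 7, 9, 8, 16, 14]
final swap data[9],data[10] → [3, 12, 10, 11, 5, 4, 7, 9, 8, 14, 16]; return 9

[3, 12, 10, 11, 5, 4, 7, 9, 8, 14, 16]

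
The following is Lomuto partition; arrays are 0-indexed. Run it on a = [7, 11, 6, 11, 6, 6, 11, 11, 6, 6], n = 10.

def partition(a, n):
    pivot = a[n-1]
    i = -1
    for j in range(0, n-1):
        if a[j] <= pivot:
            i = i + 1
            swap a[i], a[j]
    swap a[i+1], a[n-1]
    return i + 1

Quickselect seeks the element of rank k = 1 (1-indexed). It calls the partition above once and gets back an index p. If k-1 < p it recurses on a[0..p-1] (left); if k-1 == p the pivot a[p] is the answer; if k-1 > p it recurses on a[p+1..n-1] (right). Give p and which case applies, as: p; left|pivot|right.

pivot=6, i=-1
j=0: 7>6, skip
j=1: 11>6, skip
j=2: 6≤6, i=0, swap(0,2) ⇒ [6, 11, 7, 11, 6, 6, 11, 11, 6, 6]
j=3: 11>6, skip
j=4: 6≤6, i=1, swap(1,4) ⇒ [6, 6, 7, 11, 11, 6, 11, 11, 6, 6]
j=5: 6≤6, i=2, swap(2,5) ⇒ [6, 6, 6, 11, 11, 7, 11, 11, 6, 6]
j=6: 11>6, skip
j=7: 11>6, skip
j=8: 6≤6, i=3, swap(3,8) ⇒ [6, 6, 6, 6, 11, 7, 11, 11, 11, 6]
swap(4,9) ⇒ [6, 6, 6, 6, 6, 7, 11, 11, 11, 11]; return 4
p = 4; k-1 = 0 < 4 ⇒ left

4; left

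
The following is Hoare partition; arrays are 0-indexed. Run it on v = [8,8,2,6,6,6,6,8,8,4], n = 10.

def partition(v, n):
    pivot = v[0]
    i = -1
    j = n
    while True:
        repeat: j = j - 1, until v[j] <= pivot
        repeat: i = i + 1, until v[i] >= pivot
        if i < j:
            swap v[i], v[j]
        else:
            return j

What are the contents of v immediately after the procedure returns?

pivot = v[0] = 8; i = -1, j = 10
j→9 (v[9]=4≤8), i→0 (v[0]=8≥8); i<j, swap → [4,8,2,6,6,6,6,8,8,8]
j→8 (v[8]=8≤8), i→1 (v[1]=8≥8); i<j, swap → [4,8,2,6,6,6,6,8,8,8]
j→7, i→7; i≥j, return j=7. v = [4,8,2,6,6,6,6,8,8,8]

[4,8,2,6,6,6,6,8,8,8]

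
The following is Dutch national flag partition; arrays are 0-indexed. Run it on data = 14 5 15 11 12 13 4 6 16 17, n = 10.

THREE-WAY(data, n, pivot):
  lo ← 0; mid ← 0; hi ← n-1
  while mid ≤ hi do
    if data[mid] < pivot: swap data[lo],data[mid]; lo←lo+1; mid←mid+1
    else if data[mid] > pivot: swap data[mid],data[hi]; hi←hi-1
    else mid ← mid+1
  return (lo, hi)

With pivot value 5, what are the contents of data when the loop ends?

4 5 11 12 13 15 6 16 17 14

pivot = 5; lo=0, mid=0, hi=9
data[mid]=14>5: swap data[0],data[9]; hi=8 → 17 5 15 11 12 13 4 6 16 14
data[mid]=17>5: swap data[0],data[8]; hi=7 → 16 5 15 11 12 13 4 6 17 14
data[mid]=16>5: swap data[0],data[7]; hi=6 → 6 5 15 11 12 13 4 16 17 14
data[mid]=6>5: swap data[0],data[6]; hi=5 → 4 5 15 11 12 13 6 16 17 14
data[mid]=4<5: swap data[0],data[0]; lo=1,mid=1 → 4 5 15 11 12 13 6 16 17 14
data[mid]=5=5: mid=2
data[mid]=15>5: swap data[2],data[5]; hi=4 → 4 5 13 11 12 15 6 16 17 14
data[mid]=13>5: swap data[2],data[4]; hi=3 → 4 5 12 11 13 15 6 16 17 14
data[mid]=12>5: swap data[2],data[3]; hi=2 → 4 5 11 12 13 15 6 16 17 14
data[mid]=11>5: swap data[2],data[2]; hi=1 → 4 5 11 12 13 15 6 16 17 14
end: lo=1, hi=1; data = 4 5 11 12 13 15 6 16 17 14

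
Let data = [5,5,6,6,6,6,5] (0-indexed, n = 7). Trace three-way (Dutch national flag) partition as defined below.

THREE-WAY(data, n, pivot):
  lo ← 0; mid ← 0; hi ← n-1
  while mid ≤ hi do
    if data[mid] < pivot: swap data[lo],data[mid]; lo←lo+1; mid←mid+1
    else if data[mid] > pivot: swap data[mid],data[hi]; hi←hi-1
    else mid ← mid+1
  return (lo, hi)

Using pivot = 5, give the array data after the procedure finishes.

lo=0 mid=0 hi=6
5=5: mid=1
5=5: mid=2
6>5: swap(2,6), hi=5 ⇒ [5,5,5,6,6,6,6]
5=5: mid=3
6>5: swap(3,5), hi=4 ⇒ [5,5,5,6,6,6,6]
6>5: swap(3,4), hi=3 ⇒ [5,5,5,6,6,6,6]
6>5: swap(3,3), hi=2 ⇒ [5,5,5,6,6,6,6]
done. lo=0 hi=2; data=[5,5,5,6,6,6,6]

[5,5,5,6,6,6,6]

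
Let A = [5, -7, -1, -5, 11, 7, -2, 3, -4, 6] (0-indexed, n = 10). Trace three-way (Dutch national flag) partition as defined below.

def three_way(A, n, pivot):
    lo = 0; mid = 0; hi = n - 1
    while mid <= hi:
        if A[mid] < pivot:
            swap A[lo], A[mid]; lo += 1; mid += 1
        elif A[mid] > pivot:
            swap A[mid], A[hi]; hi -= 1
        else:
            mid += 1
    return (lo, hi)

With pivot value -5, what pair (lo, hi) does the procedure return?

(1, 1)

pivot = -5; lo=0, mid=0, hi=9
A[mid]=5>-5: swap A[0],A[9]; hi=8 → [6, -7, -1, -5, 11, 7, -2, 3, -4, 5]
A[mid]=6>-5: swap A[0],A[8]; hi=7 → [-4, -7, -1, -5, 11, 7, -2, 3, 6, 5]
A[mid]=-4>-5: swap A[0],A[7]; hi=6 → [3, -7, -1, -5, 11, 7, -2, -4, 6, 5]
A[mid]=3>-5: swap A[0],A[6]; hi=5 → [-2, -7, -1, -5, 11, 7, 3, -4, 6, 5]
A[mid]=-2>-5: swap A[0],A[5]; hi=4 → [7, -7, -1, -5, 11, -2, 3, -4, 6, 5]
A[mid]=7>-5: swap A[0],A[4]; hi=3 → [11, -7, -1, -5, 7, -2, 3, -4, 6, 5]
A[mid]=11>-5: swap A[0],A[3]; hi=2 → [-5, -7, -1, 11, 7, -2, 3, -4, 6, 5]
A[mid]=-5=-5: mid=1
A[mid]=-7<-5: swap A[0],A[1]; lo=1,mid=2 → [-7, -5, -1, 11, 7, -2, 3, -4, 6, 5]
A[mid]=-1>-5: swap A[2],A[2]; hi=1 → [-7, -5, -1, 11, 7, -2, 3, -4, 6, 5]
end: lo=1, hi=1; A = [-7, -5, -1, 11, 7, -2, 3, -4, 6, 5]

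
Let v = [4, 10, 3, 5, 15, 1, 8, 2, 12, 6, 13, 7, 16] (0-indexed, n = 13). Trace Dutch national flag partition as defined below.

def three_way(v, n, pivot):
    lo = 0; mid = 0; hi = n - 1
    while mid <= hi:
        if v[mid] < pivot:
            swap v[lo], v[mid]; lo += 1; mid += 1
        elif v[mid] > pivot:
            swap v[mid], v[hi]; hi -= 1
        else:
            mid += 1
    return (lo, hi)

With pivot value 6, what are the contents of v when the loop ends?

pivot = 6; lo=0, mid=0, hi=12
v[mid]=4<6: swap v[0],v[0]; lo=1,mid=1 → [4, 10, 3, 5, 15, 1, 8, 2, 12, 6, 13, 7, 16]
v[mid]=10>6: swap v[1],v[12]; hi=11 → [4, 16, 3, 5, 15, 1, 8, 2, 12, 6, 13, 7, 10]
v[mid]=16>6: swap v[1],v[11]; hi=10 → [4, 7, 3, 5, 15, 1, 8, 2, 12, 6, 13, 16, 10]
v[mid]=7>6: swap v[1],v[10]; hi=9 → [4, 13, 3, 5, 15, 1, 8, 2, 12, 6, 7, 16, 10]
v[mid]=13>6: swap v[1],v[9]; hi=8 → [4, 6, 3, 5, 15, 1, 8, 2, 12, 13, 7, 16, 10]
v[mid]=6=6: mid=2
v[mid]=3<6: swap v[1],v[2]; lo=2,mid=3 → [4, 3, 6, 5, 15, 1, 8, 2, 12, 13, 7, 16, 10]
v[mid]=5<6: swap v[2],v[3]; lo=3,mid=4 → [4, 3, 5, 6, 15, 1, 8, 2, 12, 13, 7, 16, 10]
v[mid]=15>6: swap v[4],v[8]; hi=7 → [4, 3, 5, 6, 12, 1, 8, 2, 15, 13, 7, 16, 10]
v[mid]=12>6: swap v[4],v[7]; hi=6 → [4, 3, 5, 6, 2, 1, 8, 12, 15, 13, 7, 16, 10]
v[mid]=2<6: swap v[3],v[4]; lo=4,mid=5 → [4, 3, 5, 2, 6, 1, 8, 12, 15, 13, 7, 16, 10]
v[mid]=1<6: swap v[4],v[5]; lo=5,mid=6 → [4, 3, 5, 2, 1, 6, 8, 12, 15, 13, 7, 16, 10]
v[mid]=8>6: swap v[6],v[6]; hi=5 → [4, 3, 5, 2, 1, 6, 8, 12, 15, 13, 7, 16, 10]
end: lo=5, hi=5; v = [4, 3, 5, 2, 1, 6, 8, 12, 15, 13, 7, 16, 10]

[4, 3, 5, 2, 1, 6, 8, 12, 15, 13, 7, 16, 10]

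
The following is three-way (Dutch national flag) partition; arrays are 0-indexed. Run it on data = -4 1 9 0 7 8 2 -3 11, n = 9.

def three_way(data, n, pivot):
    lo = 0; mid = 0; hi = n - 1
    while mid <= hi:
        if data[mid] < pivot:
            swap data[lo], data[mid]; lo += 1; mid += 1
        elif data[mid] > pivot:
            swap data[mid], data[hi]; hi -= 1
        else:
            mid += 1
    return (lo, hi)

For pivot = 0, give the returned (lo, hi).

pivot = 0; lo=0, mid=0, hi=8
data[mid]=-4<0: swap data[0],data[0]; lo=1,mid=1 → -4 1 9 0 7 8 2 -3 11
data[mid]=1>0: swap data[1],data[8]; hi=7 → -4 11 9 0 7 8 2 -3 1
data[mid]=11>0: swap data[1],data[7]; hi=6 → -4 -3 9 0 7 8 2 11 1
data[mid]=-3<0: swap data[1],data[1]; lo=2,mid=2 → -4 -3 9 0 7 8 2 11 1
data[mid]=9>0: swap data[2],data[6]; hi=5 → -4 -3 2 0 7 8 9 11 1
data[mid]=2>0: swap data[2],data[5]; hi=4 → -4 -3 8 0 7 2 9 11 1
data[mid]=8>0: swap data[2],data[4]; hi=3 → -4 -3 7 0 8 2 9 11 1
data[mid]=7>0: swap data[2],data[3]; hi=2 → -4 -3 0 7 8 2 9 11 1
data[mid]=0=0: mid=3
end: lo=2, hi=2; data = -4 -3 0 7 8 2 9 11 1

(2, 2)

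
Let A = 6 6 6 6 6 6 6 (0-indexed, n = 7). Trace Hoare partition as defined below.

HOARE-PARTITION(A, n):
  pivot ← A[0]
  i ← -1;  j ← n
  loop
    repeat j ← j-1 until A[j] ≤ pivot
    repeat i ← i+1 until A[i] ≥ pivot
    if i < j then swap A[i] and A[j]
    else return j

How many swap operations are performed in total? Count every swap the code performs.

pivot = A[0] = 6; i = -1, j = 7
j→6 (A[6]=6≤6), i→0 (A[0]=6≥6); i<j, swap → 6 6 6 6 6 6 6
j→5 (A[5]=6≤6), i→1 (A[1]=6≥6); i<j, swap → 6 6 6 6 6 6 6
j→4 (A[4]=6≤6), i→2 (A[2]=6≥6); i<j, swap → 6 6 6 6 6 6 6
j→3, i→3; i≥j, return j=3. A = 6 6 6 6 6 6 6

3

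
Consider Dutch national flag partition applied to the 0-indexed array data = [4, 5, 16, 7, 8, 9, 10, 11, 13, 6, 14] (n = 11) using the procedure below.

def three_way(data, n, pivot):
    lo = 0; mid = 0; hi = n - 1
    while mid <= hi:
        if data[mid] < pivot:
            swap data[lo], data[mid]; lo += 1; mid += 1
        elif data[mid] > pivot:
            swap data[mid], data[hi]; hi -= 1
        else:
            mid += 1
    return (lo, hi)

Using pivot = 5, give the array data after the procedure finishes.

pivot = 5; lo=0, mid=0, hi=10
data[mid]=4<5: swap data[0],data[0]; lo=1,mid=1 → [4, 5, 16, 7, 8, 9, 10, 11, 13, 6, 14]
data[mid]=5=5: mid=2
data[mid]=16>5: swap data[2],data[10]; hi=9 → [4, 5, 14, 7, 8, 9, 10, 11, 13, 6, 16]
data[mid]=14>5: swap data[2],data[9]; hi=8 → [4, 5, 6, 7, 8, 9, 10, 11, 13, 14, 16]
data[mid]=6>5: swap data[2],data[8]; hi=7 → [4, 5, 13, 7, 8, 9, 10, 11, 6, 14, 16]
data[mid]=13>5: swap data[2],data[7]; hi=6 → [4, 5, 11, 7, 8, 9, 10, 13, 6, 14, 16]
data[mid]=11>5: swap data[2],data[6]; hi=5 → [4, 5, 10, 7, 8, 9, 11, 13, 6, 14, 16]
data[mid]=10>5: swap data[2],data[5]; hi=4 → [4, 5, 9, 7, 8, 10, 11, 13, 6, 14, 16]
data[mid]=9>5: swap data[2],data[4]; hi=3 → [4, 5, 8, 7, 9, 10, 11, 13, 6, 14, 16]
data[mid]=8>5: swap data[2],data[3]; hi=2 → [4, 5, 7, 8, 9, 10, 11, 13, 6, 14, 16]
data[mid]=7>5: swap data[2],data[2]; hi=1 → [4, 5, 7, 8, 9, 10, 11, 13, 6, 14, 16]
end: lo=1, hi=1; data = [4, 5, 7, 8, 9, 10, 11, 13, 6, 14, 16]

[4, 5, 7, 8, 9, 10, 11, 13, 6, 14, 16]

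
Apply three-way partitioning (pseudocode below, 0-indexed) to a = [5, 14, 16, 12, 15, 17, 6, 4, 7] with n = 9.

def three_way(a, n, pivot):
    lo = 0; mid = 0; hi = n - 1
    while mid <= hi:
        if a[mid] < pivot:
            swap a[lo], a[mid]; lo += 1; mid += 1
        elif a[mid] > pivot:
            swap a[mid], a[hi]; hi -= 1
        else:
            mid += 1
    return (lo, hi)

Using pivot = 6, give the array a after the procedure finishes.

pivot = 6; lo=0, mid=0, hi=8
a[mid]=5<6: swap a[0],a[0]; lo=1,mid=1 → [5, 14, 16, 12, 15, 17, 6, 4, 7]
a[mid]=14>6: swap a[1],a[8]; hi=7 → [5, 7, 16, 12, 15, 17, 6, 4, 14]
a[mid]=7>6: swap a[1],a[7]; hi=6 → [5, 4, 16, 12, 15, 17, 6, 7, 14]
a[mid]=4<6: swap a[1],a[1]; lo=2,mid=2 → [5, 4, 16, 12, 15, 17, 6, 7, 14]
a[mid]=16>6: swap a[2],a[6]; hi=5 → [5, 4, 6, 12, 15, 17, 16, 7, 14]
a[mid]=6=6: mid=3
a[mid]=12>6: swap a[3],a[5]; hi=4 → [5, 4, 6, 17, 15, 12, 16, 7, 14]
a[mid]=17>6: swap a[3],a[4]; hi=3 → [5, 4, 6, 15, 17, 12, 16, 7, 14]
a[mid]=15>6: swap a[3],a[3]; hi=2 → [5, 4, 6, 15, 17, 12, 16, 7, 14]
end: lo=2, hi=2; a = [5, 4, 6, 15, 17, 12, 16, 7, 14]

[5, 4, 6, 15, 17, 12, 16, 7, 14]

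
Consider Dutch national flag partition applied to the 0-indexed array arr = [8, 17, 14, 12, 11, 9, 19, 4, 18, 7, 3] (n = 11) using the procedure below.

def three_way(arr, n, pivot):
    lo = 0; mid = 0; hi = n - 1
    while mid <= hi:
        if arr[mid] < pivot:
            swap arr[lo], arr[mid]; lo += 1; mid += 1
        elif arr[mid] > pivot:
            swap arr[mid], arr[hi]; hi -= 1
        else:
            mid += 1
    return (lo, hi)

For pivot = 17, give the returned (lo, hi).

(8, 8)

pivot = 17; lo=0, mid=0, hi=10
arr[mid]=8<17: swap arr[0],arr[0]; lo=1,mid=1 → [8, 17, 14, 12, 11, 9, 19, 4, 18, 7, 3]
arr[mid]=17=17: mid=2
arr[mid]=14<17: swap arr[1],arr[2]; lo=2,mid=3 → [8, 14, 17, 12, 11, 9, 19, 4, 18, 7, 3]
arr[mid]=12<17: swap arr[2],arr[3]; lo=3,mid=4 → [8, 14, 12, 17, 11, 9, 19, 4, 18, 7, 3]
arr[mid]=11<17: swap arr[3],arr[4]; lo=4,mid=5 → [8, 14, 12, 11, 17, 9, 19, 4, 18, 7, 3]
arr[mid]=9<17: swap arr[4],arr[5]; lo=5,mid=6 → [8, 14, 12, 11, 9, 17, 19, 4, 18, 7, 3]
arr[mid]=19>17: swap arr[6],arr[10]; hi=9 → [8, 14, 12, 11, 9, 17, 3, 4, 18, 7, 19]
arr[mid]=3<17: swap arr[5],arr[6]; lo=6,mid=7 → [8, 14, 12, 11, 9, 3, 17, 4, 18, 7, 19]
arr[mid]=4<17: swap arr[6],arr[7]; lo=7,mid=8 → [8, 14, 12, 11, 9, 3, 4, 17, 18, 7, 19]
arr[mid]=18>17: swap arr[8],arr[9]; hi=8 → [8, 14, 12, 11, 9, 3, 4, 17, 7, 18, 19]
arr[mid]=7<17: swap arr[7],arr[8]; lo=8,mid=9 → [8, 14, 12, 11, 9, 3, 4, 7, 17, 18, 19]
end: lo=8, hi=8; arr = [8, 14, 12, 11, 9, 3, 4, 7, 17, 18, 19]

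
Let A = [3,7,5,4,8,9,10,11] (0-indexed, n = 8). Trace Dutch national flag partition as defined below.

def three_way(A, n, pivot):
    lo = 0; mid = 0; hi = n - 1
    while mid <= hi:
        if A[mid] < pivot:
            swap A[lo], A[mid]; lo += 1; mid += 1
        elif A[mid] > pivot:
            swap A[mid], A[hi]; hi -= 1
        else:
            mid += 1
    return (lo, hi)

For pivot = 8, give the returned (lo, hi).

lo=0 mid=0 hi=7
3<8: swap(0,0), lo=1 mid=1 ⇒ [3,7,5,4,8,9,10,11]
7<8: swap(1,1), lo=2 mid=2 ⇒ [3,7,5,4,8,9,10,11]
5<8: swap(2,2), lo=3 mid=3 ⇒ [3,7,5,4,8,9,10,11]
4<8: swap(3,3), lo=4 mid=4 ⇒ [3,7,5,4,8,9,10,11]
8=8: mid=5
9>8: swap(5,7), hi=6 ⇒ [3,7,5,4,8,11,10,9]
11>8: swap(5,6), hi=5 ⇒ [3,7,5,4,8,10,11,9]
10>8: swap(5,5), hi=4 ⇒ [3,7,5,4,8,10,11,9]
done. lo=4 hi=4; A=[3,7,5,4,8,10,11,9]

(4, 4)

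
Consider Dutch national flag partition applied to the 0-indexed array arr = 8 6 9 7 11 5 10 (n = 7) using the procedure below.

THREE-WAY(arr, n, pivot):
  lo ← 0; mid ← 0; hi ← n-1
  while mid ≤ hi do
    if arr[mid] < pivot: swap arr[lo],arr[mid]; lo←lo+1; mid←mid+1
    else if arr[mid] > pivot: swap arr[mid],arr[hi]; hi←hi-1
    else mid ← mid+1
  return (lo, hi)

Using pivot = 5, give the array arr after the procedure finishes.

lo=0 mid=0 hi=6
8>5: swap(0,6), hi=5 ⇒ 10 6 9 7 11 5 8
10>5: swap(0,5), hi=4 ⇒ 5 6 9 7 11 10 8
5=5: mid=1
6>5: swap(1,4), hi=3 ⇒ 5 11 9 7 6 10 8
11>5: swap(1,3), hi=2 ⇒ 5 7 9 11 6 10 8
7>5: swap(1,2), hi=1 ⇒ 5 9 7 11 6 10 8
9>5: swap(1,1), hi=0 ⇒ 5 9 7 11 6 10 8
done. lo=0 hi=0; arr=5 9 7 11 6 10 8

5 9 7 11 6 10 8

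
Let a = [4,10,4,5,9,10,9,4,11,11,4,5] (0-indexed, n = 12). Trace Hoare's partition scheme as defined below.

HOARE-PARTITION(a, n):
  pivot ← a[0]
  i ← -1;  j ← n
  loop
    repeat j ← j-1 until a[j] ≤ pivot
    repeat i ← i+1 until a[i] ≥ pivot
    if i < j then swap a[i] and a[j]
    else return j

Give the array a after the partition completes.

[4,4,4,5,9,10,9,10,11,11,4,5]

pivot = a[0] = 4; i = -1, j = 12
j→10 (a[10]=4≤4), i→0 (a[0]=4≥4); i<j, swap → [4,10,4,5,9,10,9,4,11,11,4,5]
j→7 (a[7]=4≤4), i→1 (a[1]=10≥4); i<j, swap → [4,4,4,5,9,10,9,10,11,11,4,5]
j→2, i→2; i≥j, return j=2. a = [4,4,4,5,9,10,9,10,11,11,4,5]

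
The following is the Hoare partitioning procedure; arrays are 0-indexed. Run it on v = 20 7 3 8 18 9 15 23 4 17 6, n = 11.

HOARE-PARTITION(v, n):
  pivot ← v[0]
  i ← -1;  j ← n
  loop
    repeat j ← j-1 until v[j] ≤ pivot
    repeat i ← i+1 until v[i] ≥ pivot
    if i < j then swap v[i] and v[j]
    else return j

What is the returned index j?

pivot = v[0] = 20; i = -1, j = 11
j→10 (v[10]=6≤20), i→0 (v[0]=20≥20); i<j, swap → 6 7 3 8 18 9 15 23 4 17 20
j→9 (v[9]=17≤20), i→7 (v[7]=23≥20); i<j, swap → 6 7 3 8 18 9 15 17 4 23 20
j→8, i→9; i≥j, return j=8. v = 6 7 3 8 18 9 15 17 4 23 20

8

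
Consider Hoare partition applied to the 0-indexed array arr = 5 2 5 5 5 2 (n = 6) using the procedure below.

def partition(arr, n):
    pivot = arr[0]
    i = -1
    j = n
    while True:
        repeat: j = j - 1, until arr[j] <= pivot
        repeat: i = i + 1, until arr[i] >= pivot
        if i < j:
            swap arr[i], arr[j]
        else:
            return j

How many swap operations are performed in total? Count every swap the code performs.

pivot = arr[0] = 5; i = -1, j = 6
j→5 (arr[5]=2≤5), i→0 (arr[0]=5≥5); i<j, swap → 2 2 5 5 5 5
j→4 (arr[4]=5≤5), i→2 (arr[2]=5≥5); i<j, swap → 2 2 5 5 5 5
j→3, i→3; i≥j, return j=3. arr = 2 2 5 5 5 5

2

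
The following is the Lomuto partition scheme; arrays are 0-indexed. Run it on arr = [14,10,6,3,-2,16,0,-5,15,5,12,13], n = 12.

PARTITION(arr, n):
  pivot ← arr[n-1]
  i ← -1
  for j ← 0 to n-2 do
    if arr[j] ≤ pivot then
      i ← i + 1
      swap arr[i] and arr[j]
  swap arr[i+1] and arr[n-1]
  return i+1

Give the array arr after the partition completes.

pivot = arr[11] = 13; i = -1
j=0: arr[0]=14 > 13 → no swap
j=1: arr[1]=10 ≤ 13 → i=0, swap arr[0],arr[1] → [10,14,6,3,-2,16,0,-5,15,5,12,13]
j=2: arr[2]=6 ≤ 13 → i=1, swap arr[1],arr[2] → [10,6,14,3,-2,16,0,-5,15,5,12,13]
j=3: arr[3]=3 ≤ 13 → i=2, swap arr[2],arr[3] → [10,6,3,14,-2,16,0,-5,15,5,12,13]
j=4: arr[4]=-2 ≤ 13 → i=3, swap arr[3],arr[4] → [10,6,3,-2,14,16,0,-5,15,5,12,13]
j=5: arr[5]=16 > 13 → no swap
j=6: arr[6]=0 ≤ 13 → i=4, swap arr[4],arr[6] → [10,6,3,-2,0,16,14,-5,15,5,12,13]
j=7: arr[7]=-5 ≤ 13 → i=5, swap arr[5],arr[7] → [10,6,3,-2,0,-5,14,16,15,5,12,13]
j=8: arr[8]=15 > 13 → no swap
j=9: arr[9]=5 ≤ 13 → i=6, swap arr[6],arr[9] → [10,6,3,-2,0,-5,5,16,15,14,12,13]
j=10: arr[10]=12 ≤ 13 → i=7, swap arr[7],arr[10] → [10,6,3,-2,0,-5,5,12,15,14,16,13]
final swap arr[8],arr[11] → [10,6,3,-2,0,-5,5,12,13,14,16,15]; return 8

[10,6,3,-2,0,-5,5,12,13,14,16,15]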